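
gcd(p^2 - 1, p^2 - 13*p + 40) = 1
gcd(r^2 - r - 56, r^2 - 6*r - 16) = r - 8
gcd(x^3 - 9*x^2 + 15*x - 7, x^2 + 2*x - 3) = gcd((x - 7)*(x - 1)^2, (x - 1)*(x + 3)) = x - 1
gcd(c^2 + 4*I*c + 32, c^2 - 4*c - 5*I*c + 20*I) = 1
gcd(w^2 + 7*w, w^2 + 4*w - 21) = w + 7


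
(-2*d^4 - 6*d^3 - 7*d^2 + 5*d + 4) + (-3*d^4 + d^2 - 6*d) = -5*d^4 - 6*d^3 - 6*d^2 - d + 4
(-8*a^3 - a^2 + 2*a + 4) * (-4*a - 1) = 32*a^4 + 12*a^3 - 7*a^2 - 18*a - 4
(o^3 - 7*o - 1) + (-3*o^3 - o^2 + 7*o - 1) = -2*o^3 - o^2 - 2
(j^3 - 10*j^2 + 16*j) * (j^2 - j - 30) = j^5 - 11*j^4 - 4*j^3 + 284*j^2 - 480*j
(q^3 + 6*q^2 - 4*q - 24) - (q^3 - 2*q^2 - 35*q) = 8*q^2 + 31*q - 24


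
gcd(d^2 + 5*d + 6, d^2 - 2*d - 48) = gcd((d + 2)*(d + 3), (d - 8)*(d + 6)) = 1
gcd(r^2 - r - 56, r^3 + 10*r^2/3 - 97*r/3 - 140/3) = r + 7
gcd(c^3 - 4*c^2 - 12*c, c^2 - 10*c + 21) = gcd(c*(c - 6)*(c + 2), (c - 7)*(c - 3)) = 1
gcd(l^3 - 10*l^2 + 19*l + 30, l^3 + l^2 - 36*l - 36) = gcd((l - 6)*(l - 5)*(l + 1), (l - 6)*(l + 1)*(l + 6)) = l^2 - 5*l - 6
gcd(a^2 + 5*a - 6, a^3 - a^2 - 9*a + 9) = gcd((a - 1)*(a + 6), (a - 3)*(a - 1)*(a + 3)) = a - 1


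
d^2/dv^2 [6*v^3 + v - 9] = 36*v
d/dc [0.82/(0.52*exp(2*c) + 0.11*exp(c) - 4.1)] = (-0.8528*exp(c) - 0.0902)*exp(c)/(0.52*exp(2*c) + 0.11*exp(c) - 4.1)^2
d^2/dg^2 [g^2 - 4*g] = 2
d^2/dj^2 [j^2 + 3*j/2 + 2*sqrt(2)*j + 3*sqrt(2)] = 2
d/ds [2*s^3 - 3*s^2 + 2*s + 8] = 6*s^2 - 6*s + 2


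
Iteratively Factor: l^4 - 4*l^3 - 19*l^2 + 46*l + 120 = (l - 5)*(l^3 + l^2 - 14*l - 24) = (l - 5)*(l - 4)*(l^2 + 5*l + 6) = (l - 5)*(l - 4)*(l + 2)*(l + 3)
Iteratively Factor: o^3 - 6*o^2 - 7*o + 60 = (o - 5)*(o^2 - o - 12) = (o - 5)*(o - 4)*(o + 3)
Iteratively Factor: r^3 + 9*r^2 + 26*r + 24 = (r + 2)*(r^2 + 7*r + 12) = (r + 2)*(r + 3)*(r + 4)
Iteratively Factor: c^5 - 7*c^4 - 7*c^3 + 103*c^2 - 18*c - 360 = (c - 3)*(c^4 - 4*c^3 - 19*c^2 + 46*c + 120) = (c - 5)*(c - 3)*(c^3 + c^2 - 14*c - 24) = (c - 5)*(c - 3)*(c + 2)*(c^2 - c - 12) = (c - 5)*(c - 4)*(c - 3)*(c + 2)*(c + 3)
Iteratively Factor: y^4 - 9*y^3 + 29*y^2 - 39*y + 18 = (y - 3)*(y^3 - 6*y^2 + 11*y - 6) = (y - 3)^2*(y^2 - 3*y + 2) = (y - 3)^2*(y - 2)*(y - 1)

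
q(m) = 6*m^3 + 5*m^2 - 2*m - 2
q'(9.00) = 1546.00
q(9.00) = 4759.00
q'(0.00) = -2.00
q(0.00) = -2.00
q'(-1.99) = 49.38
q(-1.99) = -25.50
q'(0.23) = 1.25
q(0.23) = -2.12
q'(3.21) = 215.57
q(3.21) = 241.56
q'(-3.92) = 235.40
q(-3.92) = -278.75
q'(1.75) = 70.62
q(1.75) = 41.97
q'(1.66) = 64.20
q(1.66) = 35.90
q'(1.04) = 27.87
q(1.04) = 8.08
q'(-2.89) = 119.44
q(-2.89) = -99.28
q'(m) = 18*m^2 + 10*m - 2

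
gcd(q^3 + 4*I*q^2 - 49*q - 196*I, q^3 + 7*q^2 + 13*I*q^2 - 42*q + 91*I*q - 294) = q + 7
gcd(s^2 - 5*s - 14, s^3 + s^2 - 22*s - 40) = s + 2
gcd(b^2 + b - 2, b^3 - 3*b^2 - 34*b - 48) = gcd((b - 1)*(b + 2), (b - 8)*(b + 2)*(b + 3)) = b + 2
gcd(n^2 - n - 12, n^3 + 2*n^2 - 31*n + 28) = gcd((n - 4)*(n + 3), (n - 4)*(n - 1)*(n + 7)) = n - 4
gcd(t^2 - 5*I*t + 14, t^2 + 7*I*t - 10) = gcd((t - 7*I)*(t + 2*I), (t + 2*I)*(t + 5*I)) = t + 2*I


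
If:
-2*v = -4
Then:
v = 2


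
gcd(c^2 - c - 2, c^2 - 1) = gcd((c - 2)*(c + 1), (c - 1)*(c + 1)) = c + 1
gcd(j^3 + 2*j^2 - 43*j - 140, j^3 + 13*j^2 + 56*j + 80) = j^2 + 9*j + 20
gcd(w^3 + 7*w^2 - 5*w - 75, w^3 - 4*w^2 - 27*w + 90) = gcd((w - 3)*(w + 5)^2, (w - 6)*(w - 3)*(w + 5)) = w^2 + 2*w - 15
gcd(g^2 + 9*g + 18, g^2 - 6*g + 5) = 1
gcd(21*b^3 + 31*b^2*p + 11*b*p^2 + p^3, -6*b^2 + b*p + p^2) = 3*b + p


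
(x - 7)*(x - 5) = x^2 - 12*x + 35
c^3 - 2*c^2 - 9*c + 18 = (c - 3)*(c - 2)*(c + 3)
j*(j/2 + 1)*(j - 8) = j^3/2 - 3*j^2 - 8*j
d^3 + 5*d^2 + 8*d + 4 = (d + 1)*(d + 2)^2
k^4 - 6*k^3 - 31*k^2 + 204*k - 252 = (k - 7)*(k - 3)*(k - 2)*(k + 6)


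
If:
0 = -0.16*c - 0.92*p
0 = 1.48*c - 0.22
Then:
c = 0.15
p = -0.03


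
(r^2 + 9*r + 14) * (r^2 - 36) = r^4 + 9*r^3 - 22*r^2 - 324*r - 504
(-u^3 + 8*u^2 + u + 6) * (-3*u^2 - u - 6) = 3*u^5 - 23*u^4 - 5*u^3 - 67*u^2 - 12*u - 36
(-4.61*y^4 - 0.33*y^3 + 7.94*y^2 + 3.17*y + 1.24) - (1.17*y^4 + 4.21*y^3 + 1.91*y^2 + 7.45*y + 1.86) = -5.78*y^4 - 4.54*y^3 + 6.03*y^2 - 4.28*y - 0.62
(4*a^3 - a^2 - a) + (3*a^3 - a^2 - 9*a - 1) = 7*a^3 - 2*a^2 - 10*a - 1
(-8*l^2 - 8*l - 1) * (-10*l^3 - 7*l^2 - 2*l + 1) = 80*l^5 + 136*l^4 + 82*l^3 + 15*l^2 - 6*l - 1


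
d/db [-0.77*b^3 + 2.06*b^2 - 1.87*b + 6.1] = -2.31*b^2 + 4.12*b - 1.87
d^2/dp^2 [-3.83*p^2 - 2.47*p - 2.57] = -7.66000000000000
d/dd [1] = 0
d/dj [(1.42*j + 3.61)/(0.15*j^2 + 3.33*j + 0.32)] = (0.213*j^2 + 4.7286*j - (0.3*j + 3.33)*(1.42*j + 3.61) + 0.4544)/(0.15*j^2 + 3.33*j + 0.32)^2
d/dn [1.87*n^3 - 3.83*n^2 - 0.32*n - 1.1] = 5.61*n^2 - 7.66*n - 0.32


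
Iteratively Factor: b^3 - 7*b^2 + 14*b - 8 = (b - 1)*(b^2 - 6*b + 8) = (b - 2)*(b - 1)*(b - 4)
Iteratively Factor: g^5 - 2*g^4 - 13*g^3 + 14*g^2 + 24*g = (g + 3)*(g^4 - 5*g^3 + 2*g^2 + 8*g) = (g + 1)*(g + 3)*(g^3 - 6*g^2 + 8*g) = g*(g + 1)*(g + 3)*(g^2 - 6*g + 8) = g*(g - 4)*(g + 1)*(g + 3)*(g - 2)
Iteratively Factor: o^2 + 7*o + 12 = (o + 4)*(o + 3)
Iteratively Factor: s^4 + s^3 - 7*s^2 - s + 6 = (s - 1)*(s^3 + 2*s^2 - 5*s - 6) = (s - 2)*(s - 1)*(s^2 + 4*s + 3) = (s - 2)*(s - 1)*(s + 1)*(s + 3)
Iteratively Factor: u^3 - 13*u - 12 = (u + 1)*(u^2 - u - 12) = (u + 1)*(u + 3)*(u - 4)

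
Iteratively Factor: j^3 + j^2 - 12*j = (j + 4)*(j^2 - 3*j) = j*(j + 4)*(j - 3)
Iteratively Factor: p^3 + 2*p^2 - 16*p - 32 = (p + 2)*(p^2 - 16) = (p - 4)*(p + 2)*(p + 4)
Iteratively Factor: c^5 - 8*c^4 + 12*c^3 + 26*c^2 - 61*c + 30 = (c - 1)*(c^4 - 7*c^3 + 5*c^2 + 31*c - 30) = (c - 5)*(c - 1)*(c^3 - 2*c^2 - 5*c + 6) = (c - 5)*(c - 1)^2*(c^2 - c - 6) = (c - 5)*(c - 3)*(c - 1)^2*(c + 2)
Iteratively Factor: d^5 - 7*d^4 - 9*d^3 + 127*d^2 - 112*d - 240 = (d - 4)*(d^4 - 3*d^3 - 21*d^2 + 43*d + 60) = (d - 4)*(d + 1)*(d^3 - 4*d^2 - 17*d + 60) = (d - 4)*(d - 3)*(d + 1)*(d^2 - d - 20) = (d - 5)*(d - 4)*(d - 3)*(d + 1)*(d + 4)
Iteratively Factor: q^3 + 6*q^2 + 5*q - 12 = (q + 3)*(q^2 + 3*q - 4) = (q - 1)*(q + 3)*(q + 4)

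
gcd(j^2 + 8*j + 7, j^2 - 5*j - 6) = j + 1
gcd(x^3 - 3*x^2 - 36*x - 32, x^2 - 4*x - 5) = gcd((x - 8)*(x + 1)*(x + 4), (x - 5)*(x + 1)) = x + 1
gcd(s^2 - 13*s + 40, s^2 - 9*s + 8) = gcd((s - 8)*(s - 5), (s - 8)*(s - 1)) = s - 8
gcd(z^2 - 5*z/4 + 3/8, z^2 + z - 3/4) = z - 1/2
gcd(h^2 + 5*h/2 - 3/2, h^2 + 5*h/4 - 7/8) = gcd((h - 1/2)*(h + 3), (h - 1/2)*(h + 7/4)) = h - 1/2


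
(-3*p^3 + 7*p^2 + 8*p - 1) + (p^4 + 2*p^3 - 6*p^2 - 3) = p^4 - p^3 + p^2 + 8*p - 4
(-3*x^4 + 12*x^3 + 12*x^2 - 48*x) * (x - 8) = -3*x^5 + 36*x^4 - 84*x^3 - 144*x^2 + 384*x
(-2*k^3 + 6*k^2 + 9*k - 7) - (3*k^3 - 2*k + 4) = -5*k^3 + 6*k^2 + 11*k - 11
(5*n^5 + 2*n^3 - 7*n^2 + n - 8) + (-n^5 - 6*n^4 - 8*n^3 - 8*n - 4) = 4*n^5 - 6*n^4 - 6*n^3 - 7*n^2 - 7*n - 12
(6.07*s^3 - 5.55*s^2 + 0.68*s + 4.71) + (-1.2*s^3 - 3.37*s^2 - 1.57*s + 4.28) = 4.87*s^3 - 8.92*s^2 - 0.89*s + 8.99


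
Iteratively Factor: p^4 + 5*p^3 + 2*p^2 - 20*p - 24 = (p + 2)*(p^3 + 3*p^2 - 4*p - 12) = (p + 2)^2*(p^2 + p - 6) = (p + 2)^2*(p + 3)*(p - 2)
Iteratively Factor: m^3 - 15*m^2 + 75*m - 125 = (m - 5)*(m^2 - 10*m + 25) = (m - 5)^2*(m - 5)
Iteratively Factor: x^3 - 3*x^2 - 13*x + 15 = (x - 5)*(x^2 + 2*x - 3) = (x - 5)*(x + 3)*(x - 1)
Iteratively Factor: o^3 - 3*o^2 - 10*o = (o)*(o^2 - 3*o - 10) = o*(o + 2)*(o - 5)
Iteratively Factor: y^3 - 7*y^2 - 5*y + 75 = (y + 3)*(y^2 - 10*y + 25) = (y - 5)*(y + 3)*(y - 5)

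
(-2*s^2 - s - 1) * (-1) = 2*s^2 + s + 1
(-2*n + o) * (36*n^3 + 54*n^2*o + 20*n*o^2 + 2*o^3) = -72*n^4 - 72*n^3*o + 14*n^2*o^2 + 16*n*o^3 + 2*o^4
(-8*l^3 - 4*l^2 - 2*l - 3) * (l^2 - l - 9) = -8*l^5 + 4*l^4 + 74*l^3 + 35*l^2 + 21*l + 27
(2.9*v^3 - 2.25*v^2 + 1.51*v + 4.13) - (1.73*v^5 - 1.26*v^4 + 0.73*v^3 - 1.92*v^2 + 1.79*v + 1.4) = -1.73*v^5 + 1.26*v^4 + 2.17*v^3 - 0.33*v^2 - 0.28*v + 2.73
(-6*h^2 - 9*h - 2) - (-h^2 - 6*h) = -5*h^2 - 3*h - 2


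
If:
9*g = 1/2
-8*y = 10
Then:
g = 1/18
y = -5/4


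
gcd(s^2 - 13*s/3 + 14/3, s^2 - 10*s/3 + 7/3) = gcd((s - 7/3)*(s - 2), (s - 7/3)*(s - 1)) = s - 7/3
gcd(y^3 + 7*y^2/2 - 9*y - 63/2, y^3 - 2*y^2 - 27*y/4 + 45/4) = y - 3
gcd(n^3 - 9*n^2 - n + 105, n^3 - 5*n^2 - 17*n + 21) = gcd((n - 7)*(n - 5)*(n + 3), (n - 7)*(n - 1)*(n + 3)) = n^2 - 4*n - 21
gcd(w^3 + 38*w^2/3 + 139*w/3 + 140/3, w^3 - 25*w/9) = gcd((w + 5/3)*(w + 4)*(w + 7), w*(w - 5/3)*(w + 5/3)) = w + 5/3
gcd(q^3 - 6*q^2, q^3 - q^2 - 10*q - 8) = 1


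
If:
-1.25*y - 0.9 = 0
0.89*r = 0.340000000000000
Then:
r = 0.38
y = -0.72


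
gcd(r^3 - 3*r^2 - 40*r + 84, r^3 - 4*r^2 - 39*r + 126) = r^2 - r - 42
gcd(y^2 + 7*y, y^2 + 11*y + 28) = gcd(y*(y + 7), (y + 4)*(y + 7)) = y + 7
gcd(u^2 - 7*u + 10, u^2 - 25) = u - 5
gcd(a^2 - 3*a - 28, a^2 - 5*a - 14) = a - 7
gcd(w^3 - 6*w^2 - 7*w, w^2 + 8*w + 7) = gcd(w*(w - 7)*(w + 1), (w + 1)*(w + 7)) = w + 1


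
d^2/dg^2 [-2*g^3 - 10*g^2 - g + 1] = -12*g - 20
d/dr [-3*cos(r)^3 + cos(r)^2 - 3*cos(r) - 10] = (9*cos(r)^2 - 2*cos(r) + 3)*sin(r)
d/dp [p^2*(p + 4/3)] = p*(9*p + 8)/3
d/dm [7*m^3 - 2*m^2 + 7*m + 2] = 21*m^2 - 4*m + 7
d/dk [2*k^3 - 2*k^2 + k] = 6*k^2 - 4*k + 1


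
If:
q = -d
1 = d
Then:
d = 1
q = -1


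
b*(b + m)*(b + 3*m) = b^3 + 4*b^2*m + 3*b*m^2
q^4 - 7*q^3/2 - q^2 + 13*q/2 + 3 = (q - 3)*(q - 2)*(q + 1/2)*(q + 1)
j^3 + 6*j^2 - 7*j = j*(j - 1)*(j + 7)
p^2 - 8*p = p*(p - 8)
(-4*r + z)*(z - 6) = -4*r*z + 24*r + z^2 - 6*z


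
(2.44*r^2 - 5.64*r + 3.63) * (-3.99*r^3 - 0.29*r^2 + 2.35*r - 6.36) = -9.7356*r^5 + 21.796*r^4 - 7.1141*r^3 - 29.8251*r^2 + 44.4009*r - 23.0868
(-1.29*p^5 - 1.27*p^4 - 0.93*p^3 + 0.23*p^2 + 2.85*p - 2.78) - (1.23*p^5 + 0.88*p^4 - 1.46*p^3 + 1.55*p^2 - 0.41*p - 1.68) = -2.52*p^5 - 2.15*p^4 + 0.53*p^3 - 1.32*p^2 + 3.26*p - 1.1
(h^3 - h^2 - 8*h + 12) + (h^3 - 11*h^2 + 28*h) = 2*h^3 - 12*h^2 + 20*h + 12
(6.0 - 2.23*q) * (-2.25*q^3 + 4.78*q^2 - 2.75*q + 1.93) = 5.0175*q^4 - 24.1594*q^3 + 34.8125*q^2 - 20.8039*q + 11.58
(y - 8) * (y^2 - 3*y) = y^3 - 11*y^2 + 24*y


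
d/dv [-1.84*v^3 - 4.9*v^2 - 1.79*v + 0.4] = -5.52*v^2 - 9.8*v - 1.79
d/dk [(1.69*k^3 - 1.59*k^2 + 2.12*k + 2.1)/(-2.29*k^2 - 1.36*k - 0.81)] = (-3.8701*k^4 - 4.5968*k^3 + 2.9105*k^2 + 12.1938*k + 1.1388)/(5.2441*k^4 + 6.2288*k^3 + 5.5594*k^2 + 2.2032*k + 0.6561)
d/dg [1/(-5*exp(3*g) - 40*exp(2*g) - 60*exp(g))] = (3*exp(2*g) + 16*exp(g) + 12)*exp(-g)/(5*(exp(2*g) + 8*exp(g) + 12)^2)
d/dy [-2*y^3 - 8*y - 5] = -6*y^2 - 8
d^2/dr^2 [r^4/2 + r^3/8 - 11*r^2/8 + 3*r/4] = 6*r^2 + 3*r/4 - 11/4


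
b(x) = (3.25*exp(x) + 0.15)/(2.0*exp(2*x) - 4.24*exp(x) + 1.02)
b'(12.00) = 0.00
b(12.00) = 0.00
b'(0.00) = -2.12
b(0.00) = -2.79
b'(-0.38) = 0.38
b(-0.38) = -2.51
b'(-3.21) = 0.22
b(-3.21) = 0.33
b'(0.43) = -31.84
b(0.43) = -6.67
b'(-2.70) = 0.47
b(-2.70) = 0.50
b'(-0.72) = 3.17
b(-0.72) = -3.04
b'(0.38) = -19.39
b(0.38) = -5.43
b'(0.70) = -135.66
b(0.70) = 11.31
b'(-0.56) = 1.51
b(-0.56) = -2.68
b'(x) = (3.25*exp(x) + 0.15)*(-4.0*exp(2*x) + 4.24*exp(x))/(2.0*exp(2*x) - 4.24*exp(x) + 1.02)^2 + 3.25*exp(x)/(2.0*exp(2*x) - 4.24*exp(x) + 1.02)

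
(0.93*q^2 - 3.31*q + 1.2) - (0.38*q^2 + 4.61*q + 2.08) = 0.55*q^2 - 7.92*q - 0.88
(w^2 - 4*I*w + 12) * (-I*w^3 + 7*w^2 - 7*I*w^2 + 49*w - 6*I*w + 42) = -I*w^5 + 3*w^4 - 7*I*w^4 + 21*w^3 - 46*I*w^3 + 102*w^2 - 280*I*w^2 + 588*w - 240*I*w + 504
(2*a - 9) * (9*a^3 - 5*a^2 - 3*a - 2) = 18*a^4 - 91*a^3 + 39*a^2 + 23*a + 18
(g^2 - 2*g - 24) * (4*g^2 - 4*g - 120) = 4*g^4 - 12*g^3 - 208*g^2 + 336*g + 2880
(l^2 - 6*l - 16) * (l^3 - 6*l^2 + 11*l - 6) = l^5 - 12*l^4 + 31*l^3 + 24*l^2 - 140*l + 96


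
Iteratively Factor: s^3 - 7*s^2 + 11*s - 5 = (s - 5)*(s^2 - 2*s + 1) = (s - 5)*(s - 1)*(s - 1)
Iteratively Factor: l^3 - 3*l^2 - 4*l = (l)*(l^2 - 3*l - 4) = l*(l - 4)*(l + 1)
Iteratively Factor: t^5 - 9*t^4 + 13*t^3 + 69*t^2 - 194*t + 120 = (t - 2)*(t^4 - 7*t^3 - t^2 + 67*t - 60) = (t - 5)*(t - 2)*(t^3 - 2*t^2 - 11*t + 12) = (t - 5)*(t - 2)*(t - 1)*(t^2 - t - 12) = (t - 5)*(t - 2)*(t - 1)*(t + 3)*(t - 4)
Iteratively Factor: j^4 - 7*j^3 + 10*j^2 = (j)*(j^3 - 7*j^2 + 10*j) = j^2*(j^2 - 7*j + 10) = j^2*(j - 5)*(j - 2)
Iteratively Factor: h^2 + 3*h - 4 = (h + 4)*(h - 1)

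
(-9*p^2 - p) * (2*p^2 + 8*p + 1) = -18*p^4 - 74*p^3 - 17*p^2 - p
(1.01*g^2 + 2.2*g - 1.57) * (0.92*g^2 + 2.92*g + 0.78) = 0.9292*g^4 + 4.9732*g^3 + 5.7674*g^2 - 2.8684*g - 1.2246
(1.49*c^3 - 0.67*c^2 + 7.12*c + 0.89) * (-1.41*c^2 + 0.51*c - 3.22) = -2.1009*c^5 + 1.7046*c^4 - 15.1787*c^3 + 4.5337*c^2 - 22.4725*c - 2.8658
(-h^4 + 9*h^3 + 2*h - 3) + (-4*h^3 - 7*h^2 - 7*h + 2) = -h^4 + 5*h^3 - 7*h^2 - 5*h - 1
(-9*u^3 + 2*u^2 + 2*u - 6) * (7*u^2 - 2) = -63*u^5 + 14*u^4 + 32*u^3 - 46*u^2 - 4*u + 12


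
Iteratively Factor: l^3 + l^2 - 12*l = (l)*(l^2 + l - 12) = l*(l - 3)*(l + 4)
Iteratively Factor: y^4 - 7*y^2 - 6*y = (y)*(y^3 - 7*y - 6) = y*(y - 3)*(y^2 + 3*y + 2) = y*(y - 3)*(y + 2)*(y + 1)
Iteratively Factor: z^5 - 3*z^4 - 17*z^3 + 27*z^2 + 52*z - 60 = (z + 2)*(z^4 - 5*z^3 - 7*z^2 + 41*z - 30) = (z - 5)*(z + 2)*(z^3 - 7*z + 6) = (z - 5)*(z + 2)*(z + 3)*(z^2 - 3*z + 2) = (z - 5)*(z - 1)*(z + 2)*(z + 3)*(z - 2)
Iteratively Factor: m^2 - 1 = (m - 1)*(m + 1)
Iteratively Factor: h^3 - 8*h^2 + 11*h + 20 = (h + 1)*(h^2 - 9*h + 20) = (h - 4)*(h + 1)*(h - 5)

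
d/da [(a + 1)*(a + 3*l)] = 2*a + 3*l + 1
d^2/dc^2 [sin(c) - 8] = -sin(c)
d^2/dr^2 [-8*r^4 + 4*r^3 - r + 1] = 24*r*(1 - 4*r)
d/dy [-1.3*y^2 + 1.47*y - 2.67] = 1.47 - 2.6*y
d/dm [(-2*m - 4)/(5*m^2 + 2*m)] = 2*(5*m^2 + 20*m + 4)/(m^2*(25*m^2 + 20*m + 4))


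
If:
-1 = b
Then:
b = -1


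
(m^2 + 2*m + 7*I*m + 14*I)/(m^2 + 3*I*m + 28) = (m + 2)/(m - 4*I)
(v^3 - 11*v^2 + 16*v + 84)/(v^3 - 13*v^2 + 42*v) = (v + 2)/v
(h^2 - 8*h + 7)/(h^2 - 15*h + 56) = (h - 1)/(h - 8)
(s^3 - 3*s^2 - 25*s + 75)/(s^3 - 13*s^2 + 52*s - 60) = (s^2 + 2*s - 15)/(s^2 - 8*s + 12)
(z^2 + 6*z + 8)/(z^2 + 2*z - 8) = (z + 2)/(z - 2)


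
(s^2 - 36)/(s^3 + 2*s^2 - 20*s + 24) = (s - 6)/(s^2 - 4*s + 4)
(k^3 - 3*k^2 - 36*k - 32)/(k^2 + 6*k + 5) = (k^2 - 4*k - 32)/(k + 5)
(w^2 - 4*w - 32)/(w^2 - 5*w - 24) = (w + 4)/(w + 3)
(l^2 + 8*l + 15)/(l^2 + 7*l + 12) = (l + 5)/(l + 4)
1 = 1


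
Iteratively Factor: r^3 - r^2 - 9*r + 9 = (r - 1)*(r^2 - 9) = (r - 1)*(r + 3)*(r - 3)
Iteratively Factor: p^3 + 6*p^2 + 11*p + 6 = (p + 1)*(p^2 + 5*p + 6) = (p + 1)*(p + 3)*(p + 2)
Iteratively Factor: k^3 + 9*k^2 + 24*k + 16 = (k + 4)*(k^2 + 5*k + 4) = (k + 1)*(k + 4)*(k + 4)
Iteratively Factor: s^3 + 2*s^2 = (s)*(s^2 + 2*s) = s^2*(s + 2)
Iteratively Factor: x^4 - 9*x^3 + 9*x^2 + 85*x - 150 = (x - 5)*(x^3 - 4*x^2 - 11*x + 30) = (x - 5)^2*(x^2 + x - 6) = (x - 5)^2*(x + 3)*(x - 2)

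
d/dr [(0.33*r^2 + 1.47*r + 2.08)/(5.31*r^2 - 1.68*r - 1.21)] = (-8.3601*r^2 - 22.8882*r + 1.7157)/(28.1961*r^4 - 17.8416*r^3 - 10.0278*r^2 + 4.0656*r + 1.4641)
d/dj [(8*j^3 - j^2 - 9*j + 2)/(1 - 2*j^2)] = (-16*j^4 + 6*j^2 + 6*j - 9)/(4*j^4 - 4*j^2 + 1)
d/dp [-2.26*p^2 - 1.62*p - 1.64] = -4.52*p - 1.62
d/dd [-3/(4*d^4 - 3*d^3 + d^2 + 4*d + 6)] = 3*(16*d^3 - 9*d^2 + 2*d + 4)/(4*d^4 - 3*d^3 + d^2 + 4*d + 6)^2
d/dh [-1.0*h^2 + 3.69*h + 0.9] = 3.69 - 2.0*h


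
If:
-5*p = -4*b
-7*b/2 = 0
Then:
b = 0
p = 0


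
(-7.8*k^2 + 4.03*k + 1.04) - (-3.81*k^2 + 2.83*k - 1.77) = -3.99*k^2 + 1.2*k + 2.81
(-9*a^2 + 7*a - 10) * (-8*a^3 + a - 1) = 72*a^5 - 56*a^4 + 71*a^3 + 16*a^2 - 17*a + 10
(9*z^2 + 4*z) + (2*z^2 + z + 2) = 11*z^2 + 5*z + 2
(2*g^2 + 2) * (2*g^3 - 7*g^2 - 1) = 4*g^5 - 14*g^4 + 4*g^3 - 16*g^2 - 2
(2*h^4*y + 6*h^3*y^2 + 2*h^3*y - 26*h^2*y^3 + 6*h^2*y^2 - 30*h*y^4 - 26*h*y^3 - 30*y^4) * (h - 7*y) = 2*h^5*y - 8*h^4*y^2 + 2*h^4*y - 68*h^3*y^3 - 8*h^3*y^2 + 152*h^2*y^4 - 68*h^2*y^3 + 210*h*y^5 + 152*h*y^4 + 210*y^5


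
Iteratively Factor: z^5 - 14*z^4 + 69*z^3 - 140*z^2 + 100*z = (z - 2)*(z^4 - 12*z^3 + 45*z^2 - 50*z) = (z - 5)*(z - 2)*(z^3 - 7*z^2 + 10*z) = z*(z - 5)*(z - 2)*(z^2 - 7*z + 10) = z*(z - 5)*(z - 2)^2*(z - 5)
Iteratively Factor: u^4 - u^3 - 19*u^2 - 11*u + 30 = (u - 1)*(u^3 - 19*u - 30) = (u - 1)*(u + 2)*(u^2 - 2*u - 15) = (u - 5)*(u - 1)*(u + 2)*(u + 3)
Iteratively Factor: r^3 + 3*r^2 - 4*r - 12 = (r + 3)*(r^2 - 4) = (r - 2)*(r + 3)*(r + 2)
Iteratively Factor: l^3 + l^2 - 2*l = (l - 1)*(l^2 + 2*l) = l*(l - 1)*(l + 2)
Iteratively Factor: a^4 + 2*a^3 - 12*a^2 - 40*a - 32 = (a + 2)*(a^3 - 12*a - 16) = (a - 4)*(a + 2)*(a^2 + 4*a + 4) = (a - 4)*(a + 2)^2*(a + 2)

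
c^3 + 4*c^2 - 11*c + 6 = (c - 1)^2*(c + 6)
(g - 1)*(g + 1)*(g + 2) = g^3 + 2*g^2 - g - 2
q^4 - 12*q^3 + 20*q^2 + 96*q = q*(q - 8)*(q - 6)*(q + 2)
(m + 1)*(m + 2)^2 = m^3 + 5*m^2 + 8*m + 4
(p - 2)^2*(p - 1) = p^3 - 5*p^2 + 8*p - 4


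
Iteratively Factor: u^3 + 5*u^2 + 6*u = (u + 2)*(u^2 + 3*u) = u*(u + 2)*(u + 3)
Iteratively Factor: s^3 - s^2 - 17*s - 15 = (s - 5)*(s^2 + 4*s + 3) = (s - 5)*(s + 3)*(s + 1)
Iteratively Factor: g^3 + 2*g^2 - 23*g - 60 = (g + 3)*(g^2 - g - 20) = (g + 3)*(g + 4)*(g - 5)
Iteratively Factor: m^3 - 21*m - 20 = (m + 4)*(m^2 - 4*m - 5) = (m - 5)*(m + 4)*(m + 1)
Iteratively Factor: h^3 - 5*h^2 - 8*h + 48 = (h + 3)*(h^2 - 8*h + 16) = (h - 4)*(h + 3)*(h - 4)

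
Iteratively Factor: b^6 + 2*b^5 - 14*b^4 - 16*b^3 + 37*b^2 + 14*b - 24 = (b + 4)*(b^5 - 2*b^4 - 6*b^3 + 8*b^2 + 5*b - 6) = (b + 2)*(b + 4)*(b^4 - 4*b^3 + 2*b^2 + 4*b - 3) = (b - 3)*(b + 2)*(b + 4)*(b^3 - b^2 - b + 1) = (b - 3)*(b - 1)*(b + 2)*(b + 4)*(b^2 - 1) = (b - 3)*(b - 1)*(b + 1)*(b + 2)*(b + 4)*(b - 1)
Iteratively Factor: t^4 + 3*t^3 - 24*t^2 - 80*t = (t + 4)*(t^3 - t^2 - 20*t) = t*(t + 4)*(t^2 - t - 20) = t*(t - 5)*(t + 4)*(t + 4)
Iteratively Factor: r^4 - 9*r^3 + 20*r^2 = (r)*(r^3 - 9*r^2 + 20*r) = r*(r - 4)*(r^2 - 5*r) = r^2*(r - 4)*(r - 5)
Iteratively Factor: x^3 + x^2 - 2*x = (x - 1)*(x^2 + 2*x) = (x - 1)*(x + 2)*(x)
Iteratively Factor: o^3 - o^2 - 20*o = (o)*(o^2 - o - 20) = o*(o - 5)*(o + 4)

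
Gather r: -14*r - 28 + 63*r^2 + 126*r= 63*r^2 + 112*r - 28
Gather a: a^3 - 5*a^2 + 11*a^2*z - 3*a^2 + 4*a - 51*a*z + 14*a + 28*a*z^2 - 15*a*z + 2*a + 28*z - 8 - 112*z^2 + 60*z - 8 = a^3 + a^2*(11*z - 8) + a*(28*z^2 - 66*z + 20) - 112*z^2 + 88*z - 16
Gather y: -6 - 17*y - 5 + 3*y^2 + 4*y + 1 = 3*y^2 - 13*y - 10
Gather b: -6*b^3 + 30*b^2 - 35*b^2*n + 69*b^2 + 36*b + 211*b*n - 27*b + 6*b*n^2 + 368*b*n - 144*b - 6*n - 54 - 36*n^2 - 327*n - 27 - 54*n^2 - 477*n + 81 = -6*b^3 + b^2*(99 - 35*n) + b*(6*n^2 + 579*n - 135) - 90*n^2 - 810*n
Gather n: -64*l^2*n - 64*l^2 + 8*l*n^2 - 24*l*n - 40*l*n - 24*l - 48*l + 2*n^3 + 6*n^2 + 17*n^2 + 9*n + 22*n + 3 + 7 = -64*l^2 - 72*l + 2*n^3 + n^2*(8*l + 23) + n*(-64*l^2 - 64*l + 31) + 10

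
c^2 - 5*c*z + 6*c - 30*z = (c + 6)*(c - 5*z)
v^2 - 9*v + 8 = (v - 8)*(v - 1)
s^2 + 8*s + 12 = (s + 2)*(s + 6)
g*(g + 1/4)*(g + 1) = g^3 + 5*g^2/4 + g/4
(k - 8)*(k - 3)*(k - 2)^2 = k^4 - 15*k^3 + 72*k^2 - 140*k + 96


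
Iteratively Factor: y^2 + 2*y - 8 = (y + 4)*(y - 2)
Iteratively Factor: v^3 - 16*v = (v - 4)*(v^2 + 4*v) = v*(v - 4)*(v + 4)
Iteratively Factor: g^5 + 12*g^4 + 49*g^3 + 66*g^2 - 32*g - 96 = (g + 3)*(g^4 + 9*g^3 + 22*g^2 - 32) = (g + 3)*(g + 4)*(g^3 + 5*g^2 + 2*g - 8) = (g + 2)*(g + 3)*(g + 4)*(g^2 + 3*g - 4) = (g + 2)*(g + 3)*(g + 4)^2*(g - 1)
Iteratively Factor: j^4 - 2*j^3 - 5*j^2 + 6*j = (j - 1)*(j^3 - j^2 - 6*j) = (j - 1)*(j + 2)*(j^2 - 3*j) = j*(j - 1)*(j + 2)*(j - 3)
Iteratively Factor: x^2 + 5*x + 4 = (x + 4)*(x + 1)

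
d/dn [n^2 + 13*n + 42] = 2*n + 13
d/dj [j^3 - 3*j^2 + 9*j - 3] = 3*j^2 - 6*j + 9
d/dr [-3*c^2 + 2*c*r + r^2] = 2*c + 2*r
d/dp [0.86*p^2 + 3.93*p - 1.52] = 1.72*p + 3.93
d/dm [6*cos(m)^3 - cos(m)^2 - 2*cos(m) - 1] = 2*(-9*cos(m)^2 + cos(m) + 1)*sin(m)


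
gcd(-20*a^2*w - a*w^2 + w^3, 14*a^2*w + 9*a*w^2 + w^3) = w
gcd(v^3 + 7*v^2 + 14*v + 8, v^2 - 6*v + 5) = 1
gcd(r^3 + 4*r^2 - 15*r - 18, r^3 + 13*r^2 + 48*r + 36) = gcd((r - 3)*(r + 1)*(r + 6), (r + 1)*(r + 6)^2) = r^2 + 7*r + 6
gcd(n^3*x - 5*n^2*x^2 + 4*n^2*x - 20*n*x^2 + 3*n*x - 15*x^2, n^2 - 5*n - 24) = n + 3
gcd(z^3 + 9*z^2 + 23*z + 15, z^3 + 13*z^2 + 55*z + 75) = z^2 + 8*z + 15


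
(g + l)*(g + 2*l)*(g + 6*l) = g^3 + 9*g^2*l + 20*g*l^2 + 12*l^3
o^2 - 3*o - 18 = (o - 6)*(o + 3)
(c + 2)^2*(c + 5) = c^3 + 9*c^2 + 24*c + 20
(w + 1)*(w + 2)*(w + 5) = w^3 + 8*w^2 + 17*w + 10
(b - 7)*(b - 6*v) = b^2 - 6*b*v - 7*b + 42*v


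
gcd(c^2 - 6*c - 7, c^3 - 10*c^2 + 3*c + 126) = c - 7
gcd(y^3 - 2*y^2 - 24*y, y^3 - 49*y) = y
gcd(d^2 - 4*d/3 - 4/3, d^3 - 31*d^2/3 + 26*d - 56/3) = d - 2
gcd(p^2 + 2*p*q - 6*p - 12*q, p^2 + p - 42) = p - 6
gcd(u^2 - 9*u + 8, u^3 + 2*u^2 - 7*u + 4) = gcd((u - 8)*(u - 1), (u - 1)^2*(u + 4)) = u - 1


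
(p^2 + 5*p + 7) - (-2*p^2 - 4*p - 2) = 3*p^2 + 9*p + 9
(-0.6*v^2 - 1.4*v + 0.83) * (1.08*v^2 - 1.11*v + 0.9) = -0.648*v^4 - 0.846*v^3 + 1.9104*v^2 - 2.1813*v + 0.747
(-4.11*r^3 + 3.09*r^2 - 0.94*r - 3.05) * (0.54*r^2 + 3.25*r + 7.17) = -2.2194*r^5 - 11.6889*r^4 - 19.9338*r^3 + 17.4533*r^2 - 16.6523*r - 21.8685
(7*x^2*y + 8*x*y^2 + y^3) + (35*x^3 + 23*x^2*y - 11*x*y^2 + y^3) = 35*x^3 + 30*x^2*y - 3*x*y^2 + 2*y^3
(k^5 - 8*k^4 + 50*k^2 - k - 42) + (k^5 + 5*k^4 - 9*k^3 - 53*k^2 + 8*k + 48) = 2*k^5 - 3*k^4 - 9*k^3 - 3*k^2 + 7*k + 6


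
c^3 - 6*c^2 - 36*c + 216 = (c - 6)^2*(c + 6)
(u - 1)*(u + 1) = u^2 - 1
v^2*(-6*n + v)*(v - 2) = -6*n*v^3 + 12*n*v^2 + v^4 - 2*v^3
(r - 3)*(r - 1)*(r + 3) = r^3 - r^2 - 9*r + 9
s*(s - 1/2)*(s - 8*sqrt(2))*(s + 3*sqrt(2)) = s^4 - 5*sqrt(2)*s^3 - s^3/2 - 48*s^2 + 5*sqrt(2)*s^2/2 + 24*s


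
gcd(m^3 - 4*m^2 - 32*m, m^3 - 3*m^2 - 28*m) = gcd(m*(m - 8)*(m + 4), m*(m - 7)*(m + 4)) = m^2 + 4*m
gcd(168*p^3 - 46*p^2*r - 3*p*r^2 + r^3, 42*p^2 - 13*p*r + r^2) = 6*p - r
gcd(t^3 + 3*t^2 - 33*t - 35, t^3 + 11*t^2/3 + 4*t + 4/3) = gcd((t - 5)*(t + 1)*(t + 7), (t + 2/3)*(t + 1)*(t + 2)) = t + 1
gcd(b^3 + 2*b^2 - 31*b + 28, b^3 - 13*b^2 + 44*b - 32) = b^2 - 5*b + 4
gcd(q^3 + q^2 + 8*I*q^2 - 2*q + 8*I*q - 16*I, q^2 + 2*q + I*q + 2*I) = q + 2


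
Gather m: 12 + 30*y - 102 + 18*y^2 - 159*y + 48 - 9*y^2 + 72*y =9*y^2 - 57*y - 42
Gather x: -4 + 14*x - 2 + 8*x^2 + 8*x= 8*x^2 + 22*x - 6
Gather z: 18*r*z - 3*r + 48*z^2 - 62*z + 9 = -3*r + 48*z^2 + z*(18*r - 62) + 9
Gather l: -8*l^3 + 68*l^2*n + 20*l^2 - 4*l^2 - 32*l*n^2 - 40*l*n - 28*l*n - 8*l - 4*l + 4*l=-8*l^3 + l^2*(68*n + 16) + l*(-32*n^2 - 68*n - 8)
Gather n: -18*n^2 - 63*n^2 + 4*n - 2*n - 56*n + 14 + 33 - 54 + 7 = -81*n^2 - 54*n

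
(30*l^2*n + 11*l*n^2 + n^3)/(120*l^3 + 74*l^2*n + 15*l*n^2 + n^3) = n/(4*l + n)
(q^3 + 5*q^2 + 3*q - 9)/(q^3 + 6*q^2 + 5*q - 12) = (q + 3)/(q + 4)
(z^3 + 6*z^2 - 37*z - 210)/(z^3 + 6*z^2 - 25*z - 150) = (z^2 + z - 42)/(z^2 + z - 30)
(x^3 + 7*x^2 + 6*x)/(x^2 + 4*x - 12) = x*(x + 1)/(x - 2)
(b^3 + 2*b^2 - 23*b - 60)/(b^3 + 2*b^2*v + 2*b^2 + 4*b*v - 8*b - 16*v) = (b^2 - 2*b - 15)/(b^2 + 2*b*v - 2*b - 4*v)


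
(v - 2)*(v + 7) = v^2 + 5*v - 14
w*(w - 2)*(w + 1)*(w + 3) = w^4 + 2*w^3 - 5*w^2 - 6*w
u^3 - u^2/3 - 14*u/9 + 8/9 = (u - 1)*(u - 2/3)*(u + 4/3)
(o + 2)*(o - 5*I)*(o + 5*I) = o^3 + 2*o^2 + 25*o + 50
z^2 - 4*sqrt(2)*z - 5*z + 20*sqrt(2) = (z - 5)*(z - 4*sqrt(2))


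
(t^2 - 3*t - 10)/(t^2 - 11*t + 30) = (t + 2)/(t - 6)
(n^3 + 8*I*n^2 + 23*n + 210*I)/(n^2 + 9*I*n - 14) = (n^2 + I*n + 30)/(n + 2*I)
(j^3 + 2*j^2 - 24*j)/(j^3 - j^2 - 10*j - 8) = j*(j + 6)/(j^2 + 3*j + 2)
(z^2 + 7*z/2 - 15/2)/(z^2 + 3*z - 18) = (2*z^2 + 7*z - 15)/(2*(z^2 + 3*z - 18))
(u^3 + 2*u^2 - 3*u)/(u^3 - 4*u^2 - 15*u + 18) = u/(u - 6)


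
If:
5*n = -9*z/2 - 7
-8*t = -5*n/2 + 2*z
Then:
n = -9*z/10 - 7/5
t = -17*z/32 - 7/16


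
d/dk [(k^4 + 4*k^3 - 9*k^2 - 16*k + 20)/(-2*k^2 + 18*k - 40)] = (-2*k^5 + 23*k^4 - 8*k^3 - 337*k^2 + 400*k + 140)/(2*(k^4 - 18*k^3 + 121*k^2 - 360*k + 400))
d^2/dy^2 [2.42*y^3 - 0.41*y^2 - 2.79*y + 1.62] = 14.52*y - 0.82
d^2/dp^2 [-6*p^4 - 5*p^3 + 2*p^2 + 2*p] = -72*p^2 - 30*p + 4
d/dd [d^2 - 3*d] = 2*d - 3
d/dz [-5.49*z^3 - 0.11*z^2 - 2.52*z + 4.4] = -16.47*z^2 - 0.22*z - 2.52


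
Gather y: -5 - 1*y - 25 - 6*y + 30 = -7*y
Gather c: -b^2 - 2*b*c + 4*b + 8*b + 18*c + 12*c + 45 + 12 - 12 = -b^2 + 12*b + c*(30 - 2*b) + 45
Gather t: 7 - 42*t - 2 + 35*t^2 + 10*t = 35*t^2 - 32*t + 5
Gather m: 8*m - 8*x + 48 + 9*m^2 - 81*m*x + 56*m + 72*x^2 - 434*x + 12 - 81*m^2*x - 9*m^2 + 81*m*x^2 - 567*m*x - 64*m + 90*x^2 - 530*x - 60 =-81*m^2*x + m*(81*x^2 - 648*x) + 162*x^2 - 972*x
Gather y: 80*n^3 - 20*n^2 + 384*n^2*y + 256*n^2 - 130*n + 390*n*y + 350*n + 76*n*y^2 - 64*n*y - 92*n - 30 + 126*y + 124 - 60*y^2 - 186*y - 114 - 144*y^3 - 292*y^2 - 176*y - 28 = 80*n^3 + 236*n^2 + 128*n - 144*y^3 + y^2*(76*n - 352) + y*(384*n^2 + 326*n - 236) - 48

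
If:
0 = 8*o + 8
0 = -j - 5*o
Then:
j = 5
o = -1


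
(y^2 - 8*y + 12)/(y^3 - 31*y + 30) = (y^2 - 8*y + 12)/(y^3 - 31*y + 30)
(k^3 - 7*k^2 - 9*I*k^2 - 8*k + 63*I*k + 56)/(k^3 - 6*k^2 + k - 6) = (k^2 - k*(7 + 8*I) + 56*I)/(k^2 + k*(-6 + I) - 6*I)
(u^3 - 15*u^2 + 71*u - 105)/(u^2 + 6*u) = (u^3 - 15*u^2 + 71*u - 105)/(u*(u + 6))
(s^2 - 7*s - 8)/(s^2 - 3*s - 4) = (s - 8)/(s - 4)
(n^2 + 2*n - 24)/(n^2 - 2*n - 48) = (n - 4)/(n - 8)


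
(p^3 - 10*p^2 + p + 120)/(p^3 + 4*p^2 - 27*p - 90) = (p - 8)/(p + 6)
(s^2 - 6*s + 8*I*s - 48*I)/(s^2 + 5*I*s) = (s^2 - 6*s + 8*I*s - 48*I)/(s*(s + 5*I))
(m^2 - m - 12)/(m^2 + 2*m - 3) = (m - 4)/(m - 1)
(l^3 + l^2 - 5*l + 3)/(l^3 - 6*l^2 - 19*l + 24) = (l - 1)/(l - 8)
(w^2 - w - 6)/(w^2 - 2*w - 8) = (w - 3)/(w - 4)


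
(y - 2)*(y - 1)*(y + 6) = y^3 + 3*y^2 - 16*y + 12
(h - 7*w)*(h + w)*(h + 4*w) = h^3 - 2*h^2*w - 31*h*w^2 - 28*w^3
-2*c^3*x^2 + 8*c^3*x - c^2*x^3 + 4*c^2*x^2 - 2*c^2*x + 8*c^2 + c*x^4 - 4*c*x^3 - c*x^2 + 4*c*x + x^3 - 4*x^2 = (-2*c + x)*(c + x)*(x - 4)*(c*x + 1)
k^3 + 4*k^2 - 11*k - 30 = (k - 3)*(k + 2)*(k + 5)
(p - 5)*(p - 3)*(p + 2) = p^3 - 6*p^2 - p + 30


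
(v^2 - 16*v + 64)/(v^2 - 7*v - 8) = (v - 8)/(v + 1)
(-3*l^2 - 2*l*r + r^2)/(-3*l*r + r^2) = (l + r)/r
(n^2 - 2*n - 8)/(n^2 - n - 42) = (-n^2 + 2*n + 8)/(-n^2 + n + 42)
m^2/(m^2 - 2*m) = m/(m - 2)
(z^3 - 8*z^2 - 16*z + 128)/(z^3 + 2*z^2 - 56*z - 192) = (z - 4)/(z + 6)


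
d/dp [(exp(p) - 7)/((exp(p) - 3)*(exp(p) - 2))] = (-exp(2*p) + 14*exp(p) - 29)*exp(p)/(exp(4*p) - 10*exp(3*p) + 37*exp(2*p) - 60*exp(p) + 36)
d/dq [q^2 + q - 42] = 2*q + 1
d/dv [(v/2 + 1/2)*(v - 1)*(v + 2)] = 3*v^2/2 + 2*v - 1/2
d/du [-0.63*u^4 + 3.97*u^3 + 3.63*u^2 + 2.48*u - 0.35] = -2.52*u^3 + 11.91*u^2 + 7.26*u + 2.48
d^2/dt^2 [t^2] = 2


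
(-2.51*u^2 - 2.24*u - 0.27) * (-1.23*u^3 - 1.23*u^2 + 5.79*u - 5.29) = 3.0873*u^5 + 5.8425*u^4 - 11.4456*u^3 + 0.640399999999998*u^2 + 10.2863*u + 1.4283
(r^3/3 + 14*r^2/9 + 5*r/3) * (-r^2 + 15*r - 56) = -r^5/3 + 31*r^4/9 + 3*r^3 - 559*r^2/9 - 280*r/3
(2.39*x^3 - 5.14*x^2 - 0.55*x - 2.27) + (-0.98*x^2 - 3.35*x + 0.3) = 2.39*x^3 - 6.12*x^2 - 3.9*x - 1.97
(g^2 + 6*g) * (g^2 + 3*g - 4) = g^4 + 9*g^3 + 14*g^2 - 24*g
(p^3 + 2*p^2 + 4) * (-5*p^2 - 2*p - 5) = -5*p^5 - 12*p^4 - 9*p^3 - 30*p^2 - 8*p - 20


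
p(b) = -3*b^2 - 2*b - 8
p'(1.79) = -12.74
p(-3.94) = -46.69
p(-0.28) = -7.68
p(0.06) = -8.13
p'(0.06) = -2.36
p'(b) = -6*b - 2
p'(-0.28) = -0.32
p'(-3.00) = 16.00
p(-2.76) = -25.33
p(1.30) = -15.67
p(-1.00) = -9.00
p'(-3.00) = 16.00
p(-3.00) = -29.00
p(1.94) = -23.17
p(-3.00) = -29.00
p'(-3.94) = 21.64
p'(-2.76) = 14.56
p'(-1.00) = 4.00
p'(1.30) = -9.80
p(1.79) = -21.19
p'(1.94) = -13.64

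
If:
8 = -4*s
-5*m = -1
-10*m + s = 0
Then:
No Solution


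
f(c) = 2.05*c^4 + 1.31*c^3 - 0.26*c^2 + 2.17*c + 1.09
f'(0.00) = 2.17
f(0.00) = 1.09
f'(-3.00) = -182.30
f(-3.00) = 122.92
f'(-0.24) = 2.41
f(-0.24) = 0.54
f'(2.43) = 141.77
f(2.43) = 95.10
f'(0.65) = 5.74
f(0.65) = 3.12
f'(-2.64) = -119.94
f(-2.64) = 69.02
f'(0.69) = 6.38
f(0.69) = 3.36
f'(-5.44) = -1198.81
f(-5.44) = 1566.05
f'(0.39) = 3.05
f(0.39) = 2.02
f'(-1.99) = -45.85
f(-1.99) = 17.57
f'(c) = 8.2*c^3 + 3.93*c^2 - 0.52*c + 2.17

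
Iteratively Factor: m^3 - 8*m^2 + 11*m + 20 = (m + 1)*(m^2 - 9*m + 20) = (m - 4)*(m + 1)*(m - 5)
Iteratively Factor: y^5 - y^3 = (y - 1)*(y^4 + y^3) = y*(y - 1)*(y^3 + y^2) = y^2*(y - 1)*(y^2 + y) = y^3*(y - 1)*(y + 1)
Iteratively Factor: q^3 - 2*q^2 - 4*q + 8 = (q - 2)*(q^2 - 4) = (q - 2)*(q + 2)*(q - 2)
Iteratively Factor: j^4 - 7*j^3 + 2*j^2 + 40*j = (j)*(j^3 - 7*j^2 + 2*j + 40) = j*(j - 5)*(j^2 - 2*j - 8) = j*(j - 5)*(j - 4)*(j + 2)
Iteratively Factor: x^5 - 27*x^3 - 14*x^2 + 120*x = (x + 4)*(x^4 - 4*x^3 - 11*x^2 + 30*x) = x*(x + 4)*(x^3 - 4*x^2 - 11*x + 30) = x*(x - 2)*(x + 4)*(x^2 - 2*x - 15) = x*(x - 2)*(x + 3)*(x + 4)*(x - 5)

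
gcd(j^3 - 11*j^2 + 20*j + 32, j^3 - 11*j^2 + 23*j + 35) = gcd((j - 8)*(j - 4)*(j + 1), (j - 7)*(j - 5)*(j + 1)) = j + 1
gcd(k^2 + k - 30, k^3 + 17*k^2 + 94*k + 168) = k + 6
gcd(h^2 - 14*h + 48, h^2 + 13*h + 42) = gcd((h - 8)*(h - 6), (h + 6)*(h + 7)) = 1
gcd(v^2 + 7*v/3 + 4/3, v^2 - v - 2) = v + 1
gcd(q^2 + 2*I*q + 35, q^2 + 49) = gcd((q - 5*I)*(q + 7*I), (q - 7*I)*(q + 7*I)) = q + 7*I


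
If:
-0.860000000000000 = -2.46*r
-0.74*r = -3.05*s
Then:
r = 0.35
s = 0.08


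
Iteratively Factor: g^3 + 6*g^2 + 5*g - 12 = (g - 1)*(g^2 + 7*g + 12) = (g - 1)*(g + 4)*(g + 3)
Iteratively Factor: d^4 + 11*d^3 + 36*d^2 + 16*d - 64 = (d + 4)*(d^3 + 7*d^2 + 8*d - 16) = (d - 1)*(d + 4)*(d^2 + 8*d + 16) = (d - 1)*(d + 4)^2*(d + 4)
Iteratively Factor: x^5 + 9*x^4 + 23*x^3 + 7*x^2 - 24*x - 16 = (x - 1)*(x^4 + 10*x^3 + 33*x^2 + 40*x + 16) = (x - 1)*(x + 4)*(x^3 + 6*x^2 + 9*x + 4) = (x - 1)*(x + 1)*(x + 4)*(x^2 + 5*x + 4) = (x - 1)*(x + 1)^2*(x + 4)*(x + 4)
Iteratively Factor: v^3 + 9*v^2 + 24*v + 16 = (v + 4)*(v^2 + 5*v + 4) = (v + 4)^2*(v + 1)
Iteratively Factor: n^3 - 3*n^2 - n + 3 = (n - 1)*(n^2 - 2*n - 3) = (n - 3)*(n - 1)*(n + 1)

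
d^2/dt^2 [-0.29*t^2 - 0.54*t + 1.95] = -0.580000000000000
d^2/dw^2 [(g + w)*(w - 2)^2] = 2*g + 6*w - 8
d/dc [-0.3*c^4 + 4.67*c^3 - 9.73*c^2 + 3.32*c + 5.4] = -1.2*c^3 + 14.01*c^2 - 19.46*c + 3.32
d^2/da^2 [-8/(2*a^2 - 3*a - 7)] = 16*(-4*a^2 + 6*a + (4*a - 3)^2 + 14)/(-2*a^2 + 3*a + 7)^3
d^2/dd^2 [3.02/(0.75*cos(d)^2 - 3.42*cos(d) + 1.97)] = (-6.795*(1 - cos(d)^2)^2 + 23.2389*cos(d)^3 - 20.872428*cos(d)^2 - 66.824748*cos(d) + 68.517156)/(0.75*cos(d)^2 - 3.42*cos(d) + 1.97)^3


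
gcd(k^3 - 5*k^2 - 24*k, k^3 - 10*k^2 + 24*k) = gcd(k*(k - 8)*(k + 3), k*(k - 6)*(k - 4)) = k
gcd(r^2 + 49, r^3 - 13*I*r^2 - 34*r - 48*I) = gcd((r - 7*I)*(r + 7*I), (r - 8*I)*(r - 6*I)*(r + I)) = 1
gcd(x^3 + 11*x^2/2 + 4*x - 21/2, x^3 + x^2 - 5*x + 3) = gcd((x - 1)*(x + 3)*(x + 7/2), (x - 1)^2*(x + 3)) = x^2 + 2*x - 3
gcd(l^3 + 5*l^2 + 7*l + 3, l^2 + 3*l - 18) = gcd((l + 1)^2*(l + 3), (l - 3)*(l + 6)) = 1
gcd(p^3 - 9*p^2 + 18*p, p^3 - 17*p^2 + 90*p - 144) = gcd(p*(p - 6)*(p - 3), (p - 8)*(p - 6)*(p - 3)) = p^2 - 9*p + 18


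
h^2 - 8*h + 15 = (h - 5)*(h - 3)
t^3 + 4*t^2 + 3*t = t*(t + 1)*(t + 3)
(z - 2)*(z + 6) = z^2 + 4*z - 12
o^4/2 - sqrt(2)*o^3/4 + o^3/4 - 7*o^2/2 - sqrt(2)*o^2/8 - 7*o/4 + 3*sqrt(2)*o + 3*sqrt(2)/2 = (o/2 + sqrt(2))*(o + 1/2)*(o - 3*sqrt(2)/2)*(o - sqrt(2))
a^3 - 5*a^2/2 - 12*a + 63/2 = (a - 3)^2*(a + 7/2)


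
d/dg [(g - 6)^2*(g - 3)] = 3*(g - 6)*(g - 4)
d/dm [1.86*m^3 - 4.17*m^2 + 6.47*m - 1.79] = 5.58*m^2 - 8.34*m + 6.47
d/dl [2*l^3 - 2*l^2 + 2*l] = 6*l^2 - 4*l + 2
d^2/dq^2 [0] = 0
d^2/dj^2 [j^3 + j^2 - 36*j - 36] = 6*j + 2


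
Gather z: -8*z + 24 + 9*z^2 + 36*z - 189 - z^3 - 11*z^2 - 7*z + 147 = -z^3 - 2*z^2 + 21*z - 18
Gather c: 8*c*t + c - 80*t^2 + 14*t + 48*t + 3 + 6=c*(8*t + 1) - 80*t^2 + 62*t + 9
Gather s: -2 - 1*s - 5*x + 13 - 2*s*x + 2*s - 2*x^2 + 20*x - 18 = s*(1 - 2*x) - 2*x^2 + 15*x - 7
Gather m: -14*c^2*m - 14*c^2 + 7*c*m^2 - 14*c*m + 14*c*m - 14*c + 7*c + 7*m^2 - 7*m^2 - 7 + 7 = -14*c^2*m - 14*c^2 + 7*c*m^2 - 7*c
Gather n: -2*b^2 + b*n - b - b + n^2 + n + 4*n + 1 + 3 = -2*b^2 - 2*b + n^2 + n*(b + 5) + 4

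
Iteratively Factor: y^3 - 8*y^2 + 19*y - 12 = (y - 3)*(y^2 - 5*y + 4) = (y - 4)*(y - 3)*(y - 1)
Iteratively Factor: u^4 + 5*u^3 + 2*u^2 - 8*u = (u - 1)*(u^3 + 6*u^2 + 8*u) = (u - 1)*(u + 4)*(u^2 + 2*u) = (u - 1)*(u + 2)*(u + 4)*(u)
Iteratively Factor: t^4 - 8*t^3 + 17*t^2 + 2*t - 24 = (t - 3)*(t^3 - 5*t^2 + 2*t + 8) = (t - 3)*(t + 1)*(t^2 - 6*t + 8) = (t - 3)*(t - 2)*(t + 1)*(t - 4)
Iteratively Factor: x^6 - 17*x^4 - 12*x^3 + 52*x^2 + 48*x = (x - 4)*(x^5 + 4*x^4 - x^3 - 16*x^2 - 12*x) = (x - 4)*(x + 2)*(x^4 + 2*x^3 - 5*x^2 - 6*x) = (x - 4)*(x + 1)*(x + 2)*(x^3 + x^2 - 6*x) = (x - 4)*(x - 2)*(x + 1)*(x + 2)*(x^2 + 3*x) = x*(x - 4)*(x - 2)*(x + 1)*(x + 2)*(x + 3)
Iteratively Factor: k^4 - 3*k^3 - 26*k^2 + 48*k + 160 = (k + 4)*(k^3 - 7*k^2 + 2*k + 40) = (k - 5)*(k + 4)*(k^2 - 2*k - 8) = (k - 5)*(k + 2)*(k + 4)*(k - 4)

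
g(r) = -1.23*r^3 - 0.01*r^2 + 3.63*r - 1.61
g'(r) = -3.69*r^2 - 0.02*r + 3.63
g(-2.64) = 11.37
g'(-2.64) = -22.04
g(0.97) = 0.78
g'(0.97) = 0.14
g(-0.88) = -3.97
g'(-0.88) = 0.79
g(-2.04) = 1.39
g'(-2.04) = -11.69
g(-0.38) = -2.92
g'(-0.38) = 3.10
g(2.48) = -11.43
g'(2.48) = -19.11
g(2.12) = -5.68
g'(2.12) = -13.00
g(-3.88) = 56.00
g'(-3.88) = -51.84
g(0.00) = -1.61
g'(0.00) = 3.63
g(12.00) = -2084.93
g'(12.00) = -527.97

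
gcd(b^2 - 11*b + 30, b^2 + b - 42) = b - 6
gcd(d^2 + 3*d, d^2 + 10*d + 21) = d + 3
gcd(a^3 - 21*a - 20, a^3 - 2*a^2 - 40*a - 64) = a + 4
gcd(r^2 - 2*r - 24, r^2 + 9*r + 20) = r + 4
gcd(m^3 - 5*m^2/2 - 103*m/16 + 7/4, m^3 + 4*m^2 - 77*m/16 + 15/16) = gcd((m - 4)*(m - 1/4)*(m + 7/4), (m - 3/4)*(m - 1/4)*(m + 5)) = m - 1/4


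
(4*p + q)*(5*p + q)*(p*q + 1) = 20*p^3*q + 9*p^2*q^2 + 20*p^2 + p*q^3 + 9*p*q + q^2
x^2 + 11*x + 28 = (x + 4)*(x + 7)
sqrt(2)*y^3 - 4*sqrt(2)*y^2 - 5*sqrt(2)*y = y*(y - 5)*(sqrt(2)*y + sqrt(2))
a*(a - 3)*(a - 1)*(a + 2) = a^4 - 2*a^3 - 5*a^2 + 6*a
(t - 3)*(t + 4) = t^2 + t - 12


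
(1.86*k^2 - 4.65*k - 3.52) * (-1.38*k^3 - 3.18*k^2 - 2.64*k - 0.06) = -2.5668*k^5 + 0.502199999999999*k^4 + 14.7342*k^3 + 23.358*k^2 + 9.5718*k + 0.2112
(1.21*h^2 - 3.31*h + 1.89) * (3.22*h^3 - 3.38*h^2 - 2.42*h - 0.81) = 3.8962*h^5 - 14.748*h^4 + 14.3454*h^3 + 0.6419*h^2 - 1.8927*h - 1.5309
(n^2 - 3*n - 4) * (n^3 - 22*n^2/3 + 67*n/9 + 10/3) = n^5 - 31*n^4/3 + 229*n^3/9 + 31*n^2/3 - 358*n/9 - 40/3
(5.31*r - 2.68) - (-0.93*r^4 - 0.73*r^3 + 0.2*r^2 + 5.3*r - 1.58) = 0.93*r^4 + 0.73*r^3 - 0.2*r^2 + 0.00999999999999979*r - 1.1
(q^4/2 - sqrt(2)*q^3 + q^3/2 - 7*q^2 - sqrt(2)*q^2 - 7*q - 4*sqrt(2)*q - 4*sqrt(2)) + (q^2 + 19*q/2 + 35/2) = q^4/2 - sqrt(2)*q^3 + q^3/2 - 6*q^2 - sqrt(2)*q^2 - 4*sqrt(2)*q + 5*q/2 - 4*sqrt(2) + 35/2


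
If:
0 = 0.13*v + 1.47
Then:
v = -11.31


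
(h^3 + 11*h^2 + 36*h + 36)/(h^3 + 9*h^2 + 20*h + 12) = (h + 3)/(h + 1)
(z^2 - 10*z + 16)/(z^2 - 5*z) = (z^2 - 10*z + 16)/(z*(z - 5))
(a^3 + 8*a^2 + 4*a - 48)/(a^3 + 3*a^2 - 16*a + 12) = (a + 4)/(a - 1)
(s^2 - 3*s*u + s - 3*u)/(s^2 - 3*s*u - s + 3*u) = (s + 1)/(s - 1)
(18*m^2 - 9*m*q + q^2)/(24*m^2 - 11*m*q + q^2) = (-6*m + q)/(-8*m + q)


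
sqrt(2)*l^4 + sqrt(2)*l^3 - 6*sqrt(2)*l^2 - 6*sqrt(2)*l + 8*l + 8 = (l - sqrt(2))^2*(l + 2*sqrt(2))*(sqrt(2)*l + sqrt(2))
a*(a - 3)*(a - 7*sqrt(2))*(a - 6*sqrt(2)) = a^4 - 13*sqrt(2)*a^3 - 3*a^3 + 39*sqrt(2)*a^2 + 84*a^2 - 252*a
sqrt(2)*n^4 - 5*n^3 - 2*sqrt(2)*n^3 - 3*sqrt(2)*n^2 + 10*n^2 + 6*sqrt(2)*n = n*(n - 2)*(n - 3*sqrt(2))*(sqrt(2)*n + 1)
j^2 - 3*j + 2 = (j - 2)*(j - 1)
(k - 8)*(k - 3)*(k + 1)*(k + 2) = k^4 - 8*k^3 - 7*k^2 + 50*k + 48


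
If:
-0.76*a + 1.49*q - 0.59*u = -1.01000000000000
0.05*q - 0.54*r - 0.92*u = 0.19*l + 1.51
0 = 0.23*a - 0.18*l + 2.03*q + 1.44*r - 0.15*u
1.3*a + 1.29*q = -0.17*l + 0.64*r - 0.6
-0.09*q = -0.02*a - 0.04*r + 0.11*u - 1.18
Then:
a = -0.95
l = -28.42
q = 1.73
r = -5.07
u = 7.30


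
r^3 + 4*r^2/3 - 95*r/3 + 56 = (r - 3)*(r - 8/3)*(r + 7)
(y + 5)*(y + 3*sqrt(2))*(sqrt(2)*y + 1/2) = sqrt(2)*y^3 + 13*y^2/2 + 5*sqrt(2)*y^2 + 3*sqrt(2)*y/2 + 65*y/2 + 15*sqrt(2)/2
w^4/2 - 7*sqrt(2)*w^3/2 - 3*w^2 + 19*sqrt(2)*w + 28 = (w/2 + sqrt(2)/2)*(w - 7*sqrt(2))*(w - 2*sqrt(2))*(w + sqrt(2))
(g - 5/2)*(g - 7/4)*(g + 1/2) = g^3 - 15*g^2/4 + 9*g/4 + 35/16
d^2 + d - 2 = (d - 1)*(d + 2)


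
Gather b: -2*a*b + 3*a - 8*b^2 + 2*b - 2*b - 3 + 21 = -2*a*b + 3*a - 8*b^2 + 18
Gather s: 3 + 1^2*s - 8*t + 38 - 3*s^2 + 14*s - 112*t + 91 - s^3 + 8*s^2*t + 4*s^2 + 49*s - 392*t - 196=-s^3 + s^2*(8*t + 1) + 64*s - 512*t - 64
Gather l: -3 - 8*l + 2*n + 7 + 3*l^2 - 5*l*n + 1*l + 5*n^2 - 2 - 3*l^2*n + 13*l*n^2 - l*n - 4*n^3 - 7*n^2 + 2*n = l^2*(3 - 3*n) + l*(13*n^2 - 6*n - 7) - 4*n^3 - 2*n^2 + 4*n + 2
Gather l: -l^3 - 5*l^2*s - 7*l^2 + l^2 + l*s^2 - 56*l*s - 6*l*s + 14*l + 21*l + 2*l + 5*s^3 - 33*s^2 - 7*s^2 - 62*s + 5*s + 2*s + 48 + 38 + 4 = -l^3 + l^2*(-5*s - 6) + l*(s^2 - 62*s + 37) + 5*s^3 - 40*s^2 - 55*s + 90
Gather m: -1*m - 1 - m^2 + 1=-m^2 - m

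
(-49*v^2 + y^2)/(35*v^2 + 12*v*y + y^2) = (-7*v + y)/(5*v + y)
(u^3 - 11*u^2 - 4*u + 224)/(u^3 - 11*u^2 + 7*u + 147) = (u^2 - 4*u - 32)/(u^2 - 4*u - 21)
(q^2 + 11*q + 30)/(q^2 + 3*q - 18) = (q + 5)/(q - 3)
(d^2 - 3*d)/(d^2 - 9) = d/(d + 3)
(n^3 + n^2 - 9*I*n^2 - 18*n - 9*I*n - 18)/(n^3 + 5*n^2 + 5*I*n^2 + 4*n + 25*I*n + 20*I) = (n^2 - 9*I*n - 18)/(n^2 + n*(4 + 5*I) + 20*I)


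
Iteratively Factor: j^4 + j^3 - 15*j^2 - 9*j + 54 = (j - 2)*(j^3 + 3*j^2 - 9*j - 27) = (j - 3)*(j - 2)*(j^2 + 6*j + 9) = (j - 3)*(j - 2)*(j + 3)*(j + 3)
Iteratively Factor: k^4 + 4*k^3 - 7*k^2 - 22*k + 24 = (k - 1)*(k^3 + 5*k^2 - 2*k - 24) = (k - 1)*(k + 3)*(k^2 + 2*k - 8) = (k - 2)*(k - 1)*(k + 3)*(k + 4)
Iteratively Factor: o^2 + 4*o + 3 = (o + 3)*(o + 1)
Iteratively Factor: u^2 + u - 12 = (u + 4)*(u - 3)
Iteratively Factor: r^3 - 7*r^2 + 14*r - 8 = (r - 4)*(r^2 - 3*r + 2) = (r - 4)*(r - 1)*(r - 2)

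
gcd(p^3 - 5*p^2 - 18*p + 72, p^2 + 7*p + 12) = p + 4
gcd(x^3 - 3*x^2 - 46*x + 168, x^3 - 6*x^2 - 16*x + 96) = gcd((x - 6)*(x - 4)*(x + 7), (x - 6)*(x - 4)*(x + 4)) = x^2 - 10*x + 24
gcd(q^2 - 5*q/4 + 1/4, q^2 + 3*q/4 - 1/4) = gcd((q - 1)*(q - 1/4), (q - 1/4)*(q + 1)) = q - 1/4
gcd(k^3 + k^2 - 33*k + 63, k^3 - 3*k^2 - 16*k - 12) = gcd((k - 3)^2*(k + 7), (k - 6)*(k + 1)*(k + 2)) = 1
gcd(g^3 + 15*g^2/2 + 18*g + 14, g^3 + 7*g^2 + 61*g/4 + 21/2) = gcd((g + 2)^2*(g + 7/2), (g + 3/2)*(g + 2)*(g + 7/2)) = g^2 + 11*g/2 + 7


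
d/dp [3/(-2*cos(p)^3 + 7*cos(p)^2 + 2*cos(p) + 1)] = 6*(sin(p) + 14*sin(2*p) - 3*sin(3*p))/(cos(p) + 7*cos(2*p) - cos(3*p) + 9)^2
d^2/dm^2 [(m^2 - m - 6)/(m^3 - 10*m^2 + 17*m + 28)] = 2*(m^6 - 3*m^5 - 57*m^4 + 371*m^3 - 1098*m^2 + 2724*m - 2154)/(m^9 - 30*m^8 + 351*m^7 - 1936*m^6 + 4287*m^5 + 2586*m^4 - 21295*m^3 + 756*m^2 + 39984*m + 21952)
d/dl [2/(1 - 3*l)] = 6/(3*l - 1)^2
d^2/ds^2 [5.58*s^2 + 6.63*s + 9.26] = 11.1600000000000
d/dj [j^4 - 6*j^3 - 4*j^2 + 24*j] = 4*j^3 - 18*j^2 - 8*j + 24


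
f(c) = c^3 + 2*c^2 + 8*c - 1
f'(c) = 3*c^2 + 4*c + 8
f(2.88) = 62.52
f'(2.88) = 44.40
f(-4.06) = -67.44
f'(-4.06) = 41.21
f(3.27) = 81.51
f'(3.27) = 53.16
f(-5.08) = -121.12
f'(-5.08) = 65.10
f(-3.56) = -49.25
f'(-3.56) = 31.78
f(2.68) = 54.05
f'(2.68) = 40.27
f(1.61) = 21.24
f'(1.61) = 22.22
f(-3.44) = -45.56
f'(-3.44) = 29.74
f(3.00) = 68.00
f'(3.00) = 47.00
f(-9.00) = -640.00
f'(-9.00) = 215.00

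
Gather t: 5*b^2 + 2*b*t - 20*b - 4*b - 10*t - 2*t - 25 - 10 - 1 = 5*b^2 - 24*b + t*(2*b - 12) - 36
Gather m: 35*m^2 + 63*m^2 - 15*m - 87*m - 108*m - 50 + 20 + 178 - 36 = 98*m^2 - 210*m + 112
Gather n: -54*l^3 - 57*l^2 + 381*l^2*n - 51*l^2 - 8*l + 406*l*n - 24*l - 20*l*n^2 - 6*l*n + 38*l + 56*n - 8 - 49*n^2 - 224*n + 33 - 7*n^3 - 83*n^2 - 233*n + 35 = -54*l^3 - 108*l^2 + 6*l - 7*n^3 + n^2*(-20*l - 132) + n*(381*l^2 + 400*l - 401) + 60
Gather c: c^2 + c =c^2 + c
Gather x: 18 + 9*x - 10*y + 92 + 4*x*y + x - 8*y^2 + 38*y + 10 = x*(4*y + 10) - 8*y^2 + 28*y + 120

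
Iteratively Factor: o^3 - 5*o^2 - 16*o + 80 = (o - 4)*(o^2 - o - 20) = (o - 4)*(o + 4)*(o - 5)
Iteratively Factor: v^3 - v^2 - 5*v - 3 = (v - 3)*(v^2 + 2*v + 1) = (v - 3)*(v + 1)*(v + 1)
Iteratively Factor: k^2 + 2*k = (k + 2)*(k)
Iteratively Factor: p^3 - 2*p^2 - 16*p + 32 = (p - 4)*(p^2 + 2*p - 8) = (p - 4)*(p - 2)*(p + 4)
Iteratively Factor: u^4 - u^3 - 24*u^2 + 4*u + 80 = (u - 2)*(u^3 + u^2 - 22*u - 40) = (u - 5)*(u - 2)*(u^2 + 6*u + 8) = (u - 5)*(u - 2)*(u + 2)*(u + 4)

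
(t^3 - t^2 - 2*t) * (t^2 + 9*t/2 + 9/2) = t^5 + 7*t^4/2 - 2*t^3 - 27*t^2/2 - 9*t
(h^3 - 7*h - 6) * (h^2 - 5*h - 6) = h^5 - 5*h^4 - 13*h^3 + 29*h^2 + 72*h + 36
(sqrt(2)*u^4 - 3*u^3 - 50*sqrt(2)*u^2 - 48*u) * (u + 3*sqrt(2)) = sqrt(2)*u^5 + 3*u^4 - 59*sqrt(2)*u^3 - 348*u^2 - 144*sqrt(2)*u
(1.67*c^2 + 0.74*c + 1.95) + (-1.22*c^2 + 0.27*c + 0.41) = 0.45*c^2 + 1.01*c + 2.36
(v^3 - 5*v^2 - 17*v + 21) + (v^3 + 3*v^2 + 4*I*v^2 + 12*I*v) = 2*v^3 - 2*v^2 + 4*I*v^2 - 17*v + 12*I*v + 21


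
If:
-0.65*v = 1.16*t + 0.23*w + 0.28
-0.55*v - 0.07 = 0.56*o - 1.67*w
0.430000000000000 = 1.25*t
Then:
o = 3.32967032967033*w + 0.901021978021978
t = 0.34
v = -0.353846153846154*w - 1.04467692307692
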